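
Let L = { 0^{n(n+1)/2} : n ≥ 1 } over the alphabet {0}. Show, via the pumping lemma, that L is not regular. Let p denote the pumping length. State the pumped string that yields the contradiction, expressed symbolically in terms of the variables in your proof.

Assume L is regular. Let p be the pumping length given by the pumping lemma.
Take w = 0^{p(p+1)/2} ∈ L with |w| = p(p+1)/2 ≥ p.
Write w = xyz as guaranteed by the lemma, with |xy| ≤ p and y is nonempty.
Then y = 0^k for some k with 1 ≤ k ≤ p.
Pump with i = 2: xy^2z = 0^{p(p+1)/2+k}. Since 1 ≤ k ≤ p, p(p+1)/2 < p(p+1)/2+k ≤ p(p+1)/2+p < (p+1)(p+2)/2, so p(p+1)/2+k is strictly between consecutive triangular numbers. So xy^2z ∉ L.
This contradicts the pumping lemma, so L is not regular.

0^{p(p+1)/2+k}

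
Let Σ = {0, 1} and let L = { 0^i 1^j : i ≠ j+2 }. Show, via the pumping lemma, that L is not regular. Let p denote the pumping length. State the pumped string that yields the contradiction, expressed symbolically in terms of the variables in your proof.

0^{p+p!} 1^{p+p!-2}

Assume L is regular; let p be its pumping constant.
Choose w = 0^p 1^{p+p!-2}. Since p ≠ (p+p!-2)+2 = p+p!, w ∈ L; and |w| ≥ p.
The pumping lemma gives a decomposition w = xyz where |xy| ≤ p and |y| > 0.
Since the first p symbols of w are all 0's and |xy| ≤ p, y lies entirely in the leading 0-block: y = 0^k for some k with 1 ≤ k ≤ p.
Since 1 ≤ k ≤ p, k divides p!; set t = 1 + p!/k. Then xy^t z has p + (p!/k)·k = p + p! copies of 0. Now the 0-count is p+p! and (1-count)+2 = (p+p!-2)+2 = p+p!, so i ≠ j+2 fails. So xy^t z = 0^{p+p!} 1^{p+p!-2} ∉ L.
This is a contradiction; hence L is not regular.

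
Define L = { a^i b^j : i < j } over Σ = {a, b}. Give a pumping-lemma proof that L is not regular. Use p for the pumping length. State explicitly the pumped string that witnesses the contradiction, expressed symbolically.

Suppose for contradiction that L is regular, and let p be the pumping length.
Choose w = a^p b^{p+1} ∈ L, with |w| = 2p+1 ≥ p.
Write w = xyz as guaranteed by the lemma, with |xy| ≤ p and y is nonempty.
Since the first p symbols of w are all a's and |xy| ≤ p, y lies entirely in the leading a-block: y = a^k for some k with 1 ≤ k ≤ p.
Consider xy^2z = a^{p+k} b^{p+1}. Since k ≥ 1, the a-count p+k is at least p+1, so i < j fails; thus xy^2z ∉ L.
Contradiction. Therefore L is not regular.

a^{p+k} b^{p+1}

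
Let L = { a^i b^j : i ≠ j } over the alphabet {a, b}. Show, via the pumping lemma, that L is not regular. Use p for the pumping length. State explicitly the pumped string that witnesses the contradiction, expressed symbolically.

a^{p+p!} b^{p+p!}

Assume L is regular. Let p be the pumping length given by the pumping lemma.
Choose w = a^p b^{p+p!}. Since p ≠ p+p!, w ∈ L; and |w| ≥ p.
By the pumping lemma, w = xyz with |xy| ≤ p and |y| > 0.
Because |xy| ≤ p and w begins with p copies of a, we have y = a^k with 1 ≤ k ≤ p.
Since 1 ≤ k ≤ p, k divides p!; set t = 1 + p!/k. Then xy^t z has p + (p!/k)·k = p + p! copies of a. Now the a-count equals the b-count, so i ≠ j fails. So xy^t z = a^{p+p!} b^{p+p!} ∉ L.
This is a contradiction; hence L is not regular.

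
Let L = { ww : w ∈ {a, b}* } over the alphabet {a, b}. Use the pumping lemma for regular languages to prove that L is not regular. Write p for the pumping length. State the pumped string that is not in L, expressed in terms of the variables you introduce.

Assume L is regular; let p be its pumping constant.
Take w = a^p b^p a^p b^p = uu where u = a^pb^p; then w ∈ L and |w| = 4p ≥ p.
Write w = xyz as guaranteed by the lemma, with |xy| ≤ p and |y| ≥ 1.
Since the first p symbols of w are all a's and |xy| ≤ p, y lies entirely in the leading a-block: y = a^k for some k with 1 ≤ k ≤ p.
Pump with i = 2: xy^2z = a^{p+k} b^p a^p b^p, of length 4p+k. Suppose this equals vv. The string starts with a and ends with b, so v does too; thus the boundary between the two copies of v is a b→a transition. There is exactly one such transition, at position 2p+k, so |v| = 2p+k and |vv| = 4p+2k ≠ 4p+k since k ≥ 1. So xy^2z ∉ L.
This contradicts the pumping lemma, so L is not regular.

a^{p+k} b^p a^p b^p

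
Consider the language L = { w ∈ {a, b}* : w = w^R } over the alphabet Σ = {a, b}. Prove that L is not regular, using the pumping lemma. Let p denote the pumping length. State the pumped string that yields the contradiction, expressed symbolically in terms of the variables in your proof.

a^{p+k} b a^p

Suppose for contradiction that L is regular, and let p be the pumping length.
Take w = a^p b a^p, a palindrome of length 2p+1 ≥ p.
The pumping lemma gives a decomposition w = xyz where |xy| ≤ p and |y| ≥ 1.
Because |xy| ≤ p and w begins with p copies of a, we have y = a^k with 1 ≤ k ≤ p.
Pump with i = 2: xy^2z = a^{p+k} b a^p. Its reverse is a^p b a^{p+k}, which differs from xy^2z since k ≥ 1. So xy^2z is not a palindrome and xy^2z ∉ L.
This is a contradiction; hence L is not regular.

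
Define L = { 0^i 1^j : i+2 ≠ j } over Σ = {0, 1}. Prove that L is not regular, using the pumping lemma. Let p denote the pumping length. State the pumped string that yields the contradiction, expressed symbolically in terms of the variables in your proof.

0^{p+p!} 1^{p+p!+2}

Assume L is regular. Let p be the pumping length given by the pumping lemma.
Choose w = 0^p 1^{p+p!+2}. Since p ≠ (p+p!+2)-2 = p+p!, w ∈ L; and |w| ≥ p.
Write w = xyz as guaranteed by the lemma, with |xy| ≤ p and |y| > 0.
Since the first p symbols of w are all 0's and |xy| ≤ p, y lies entirely in the leading 0-block: y = 0^k for some k with 1 ≤ k ≤ p.
Since 1 ≤ k ≤ p, k divides p!; set t = 1 + p!/k. Then xy^t z has p + (p!/k)·k = p + p! copies of 0. Now the 0-count is p+p! and (1-count)-2 = (p+p!+2)-2 = p+p!, so i+2 ≠ j fails. So xy^t z = 0^{p+p!} 1^{p+p!+2} ∉ L.
Contradiction. Therefore L is not regular.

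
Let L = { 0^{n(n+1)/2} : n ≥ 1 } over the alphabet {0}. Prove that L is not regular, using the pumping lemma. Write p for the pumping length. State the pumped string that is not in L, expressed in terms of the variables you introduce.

Toward a contradiction, assume L is regular with pumping length p.
Take w = 0^{p(p+1)/2} ∈ L with |w| = p(p+1)/2 ≥ p.
Write w = xyz as guaranteed by the lemma, with |xy| ≤ p and y is nonempty.
Then y = 0^k for some k with 1 ≤ k ≤ p.
Pump with i = 2: xy^2z = 0^{p(p+1)/2+k}. Since 1 ≤ k ≤ p, p(p+1)/2 < p(p+1)/2+k ≤ p(p+1)/2+p < (p+1)(p+2)/2, so p(p+1)/2+k is strictly between consecutive triangular numbers. So xy^2z ∉ L.
Contradiction. Therefore L is not regular.

0^{p(p+1)/2+k}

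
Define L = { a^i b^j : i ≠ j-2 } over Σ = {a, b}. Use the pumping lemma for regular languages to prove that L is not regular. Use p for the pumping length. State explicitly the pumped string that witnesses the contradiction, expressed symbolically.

a^{p+p!} b^{p+p!+2}

Assume L is regular. Let p be the pumping length given by the pumping lemma.
Choose w = a^p b^{p+p!+2}. Since p ≠ (p+p!+2)-2 = p+p!, w ∈ L; and |w| ≥ p.
Write w = xyz as guaranteed by the lemma, with |xy| ≤ p and y is nonempty.
Since the first p symbols of w are all a's and |xy| ≤ p, y lies entirely in the leading a-block: y = a^k for some k with 1 ≤ k ≤ p.
Since 1 ≤ k ≤ p, k divides p!; set t = 1 + p!/k. Then xy^t z has p + (p!/k)·k = p + p! copies of a. Now the a-count is p+p! and (b-count)-2 = (p+p!+2)-2 = p+p!, so i ≠ j-2 fails. So xy^t z = a^{p+p!} b^{p+p!+2} ∉ L.
This contradicts the pumping lemma, so L is not regular.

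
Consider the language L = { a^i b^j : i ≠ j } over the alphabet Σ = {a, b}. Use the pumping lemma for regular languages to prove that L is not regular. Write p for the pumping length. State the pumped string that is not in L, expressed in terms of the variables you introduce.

Assume L is regular. Let p be the pumping length given by the pumping lemma.
Choose w = a^p b^{p+p!}. Since p ≠ p+p!, w ∈ L; and |w| ≥ p.
Write w = xyz as guaranteed by the lemma, with |xy| ≤ p and y is nonempty.
Since the first p symbols of w are all a's and |xy| ≤ p, y lies entirely in the leading a-block: y = a^k for some k with 1 ≤ k ≤ p.
Since 1 ≤ k ≤ p, k divides p!; set t = 1 + p!/k. Then xy^t z has p + (p!/k)·k = p + p! copies of a. Now the a-count equals the b-count, so i ≠ j fails. So xy^t z = a^{p+p!} b^{p+p!} ∉ L.
Contradiction. Therefore L is not regular.

a^{p+p!} b^{p+p!}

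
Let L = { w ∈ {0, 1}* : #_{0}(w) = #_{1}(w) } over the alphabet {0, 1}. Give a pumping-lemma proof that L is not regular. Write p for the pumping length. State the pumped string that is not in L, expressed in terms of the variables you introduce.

0^{p+k} 1^p

Assume L is regular. Let p be the pumping length given by the pumping lemma.
Choose w = 0^p 1^p ∈ L with |w| = 2p ≥ p.
Write w = xyz as guaranteed by the lemma, with |xy| ≤ p and |y| ≥ 1.
Because |xy| ≤ p and w begins with p copies of 0, we have y = 0^k with 1 ≤ k ≤ p.
Pump with i = 2: xy^2z = 0^{p+k} 1^p has p+k occurrences of 0 but only p of 1. Since k ≥ 1 the counts differ, so xy^2z ∉ L.
This is a contradiction; hence L is not regular.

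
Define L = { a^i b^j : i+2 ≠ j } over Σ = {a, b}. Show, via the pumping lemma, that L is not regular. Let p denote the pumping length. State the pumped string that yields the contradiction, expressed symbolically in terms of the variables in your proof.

Assume L is regular; let p be its pumping constant.
Choose w = a^p b^{p+p!+2}. Since p ≠ (p+p!+2)-2 = p+p!, w ∈ L; and |w| ≥ p.
The pumping lemma gives a decomposition w = xyz where |xy| ≤ p and |y| ≥ 1.
Because |xy| ≤ p and w begins with p copies of a, we have y = a^k with 1 ≤ k ≤ p.
Since 1 ≤ k ≤ p, k divides p!; set t = 1 + p!/k. Then xy^t z has p + (p!/k)·k = p + p! copies of a. Now the a-count is p+p! and (b-count)-2 = (p+p!+2)-2 = p+p!, so i+2 ≠ j fails. So xy^t z = a^{p+p!} b^{p+p!+2} ∉ L.
This is a contradiction; hence L is not regular.

a^{p+p!} b^{p+p!+2}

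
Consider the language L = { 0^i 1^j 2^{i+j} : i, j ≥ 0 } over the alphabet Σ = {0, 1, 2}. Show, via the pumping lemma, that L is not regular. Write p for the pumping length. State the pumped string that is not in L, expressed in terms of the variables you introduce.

Assume L is regular; let p be its pumping constant.
Take w = 0^p 1^p 2^{2p} ∈ L (with i=j=p, i+j=2p), |w| = 4p ≥ p.
By the pumping lemma, w = xyz with |xy| ≤ p and y is nonempty.
Because |xy| ≤ p and w begins with p copies of 0, we have y = 0^k with 1 ≤ k ≤ p.
Consider xy^2z = 0^{p+k} 1^p 2^{2p}. Now the 0- and 1-counts sum to 2p+k, but the 2-count is 2p ≠ 2p+k. So xy^2z ∉ L.
Contradiction. Therefore L is not regular.

0^{p+k} 1^p 2^{2p}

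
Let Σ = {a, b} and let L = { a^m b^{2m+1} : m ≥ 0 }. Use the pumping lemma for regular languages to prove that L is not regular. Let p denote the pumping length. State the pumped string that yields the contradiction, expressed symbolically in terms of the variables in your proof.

a^{p+k} b^{2p+1}

Toward a contradiction, assume L is regular with pumping length p.
Choose w = a^p b^{2p+1}, which is in L with |w| = 3p+1 ≥ p.
By the pumping lemma, w = xyz with |xy| ≤ p and |y| > 0.
Because |xy| ≤ p and w begins with p copies of a, we have y = a^k with 1 ≤ k ≤ p.
Pump with i = 2: xy^2z = a^{p+k} b^{2p+1}. For this to lie in L we would need 2p+1 = 2(p+k)+1, which forces k = 0. But k ≥ 1, so xy^2z ∉ L.
Contradiction. Therefore L is not regular.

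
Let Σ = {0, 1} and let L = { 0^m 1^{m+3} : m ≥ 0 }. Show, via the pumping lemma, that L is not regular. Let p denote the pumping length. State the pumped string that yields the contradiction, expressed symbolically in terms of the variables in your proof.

Suppose for contradiction that L is regular, and let p be the pumping length.
Take w = 0^p 1^{p+3}. Then w ∈ L and |w| = 2p+3 ≥ p.
The pumping lemma gives a decomposition w = xyz where |xy| ≤ p and |y| > 0.
The first p characters of w are 0's, so xy (and hence y) consists only of 0's. Write y = 0^k, 1 ≤ k ≤ p.
Pump with i = 2: xy^2z = 0^{p+k} 1^{p+3}. For this to lie in L we would need p+3 = (p+k)+3, which forces k = 0. But k ≥ 1, so xy^2z ∉ L.
This is a contradiction; hence L is not regular.

0^{p+k} 1^{p+3}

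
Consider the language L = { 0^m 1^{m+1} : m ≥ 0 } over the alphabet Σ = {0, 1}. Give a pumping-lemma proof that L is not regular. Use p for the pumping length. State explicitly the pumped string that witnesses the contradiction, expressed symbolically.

Assume L is regular; let p be its pumping constant.
Choose w = 0^p 1^{p+1}, which is in L with |w| = 2p+1 ≥ p.
By the pumping lemma, w = xyz with |xy| ≤ p and |y| > 0.
The first p characters of w are 0's, so xy (and hence y) consists only of 0's. Write y = 0^k, 1 ≤ k ≤ p.
Pump with i = 2: xy^2z = 0^{p+k} 1^{p+1}. For this to lie in L we would need p+1 = (p+k)+1, which forces k = 0. But k ≥ 1, so xy^2z ∉ L.
This contradicts the pumping lemma, so L is not regular.

0^{p+k} 1^{p+1}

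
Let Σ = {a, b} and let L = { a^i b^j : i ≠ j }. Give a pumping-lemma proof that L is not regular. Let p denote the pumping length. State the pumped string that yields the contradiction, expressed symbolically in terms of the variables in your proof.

Assume L is regular. Let p be the pumping length given by the pumping lemma.
Choose w = a^p b^{p+p!}. Since p ≠ p+p!, w ∈ L; and |w| ≥ p.
Write w = xyz as guaranteed by the lemma, with |xy| ≤ p and y is nonempty.
Since the first p symbols of w are all a's and |xy| ≤ p, y lies entirely in the leading a-block: y = a^k for some k with 1 ≤ k ≤ p.
Since 1 ≤ k ≤ p, k divides p!; set t = 1 + p!/k. Then xy^t z has p + (p!/k)·k = p + p! copies of a. Now the a-count equals the b-count, so i ≠ j fails. So xy^t z = a^{p+p!} b^{p+p!} ∉ L.
Contradiction. Therefore L is not regular.

a^{p+p!} b^{p+p!}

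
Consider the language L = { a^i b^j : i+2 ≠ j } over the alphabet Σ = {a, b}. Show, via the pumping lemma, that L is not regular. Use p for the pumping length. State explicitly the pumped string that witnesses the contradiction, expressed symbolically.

a^{p+p!} b^{p+p!+2}

Assume L is regular; let p be its pumping constant.
Choose w = a^p b^{p+p!+2}. Since p ≠ (p+p!+2)-2 = p+p!, w ∈ L; and |w| ≥ p.
Write w = xyz as guaranteed by the lemma, with |xy| ≤ p and y is nonempty.
The first p characters of w are a's, so xy (and hence y) consists only of a's. Write y = a^k, 1 ≤ k ≤ p.
Since 1 ≤ k ≤ p, k divides p!; set t = 1 + p!/k. Then xy^t z has p + (p!/k)·k = p + p! copies of a. Now the a-count is p+p! and (b-count)-2 = (p+p!+2)-2 = p+p!, so i+2 ≠ j fails. So xy^t z = a^{p+p!} b^{p+p!+2} ∉ L.
Contradiction. Therefore L is not regular.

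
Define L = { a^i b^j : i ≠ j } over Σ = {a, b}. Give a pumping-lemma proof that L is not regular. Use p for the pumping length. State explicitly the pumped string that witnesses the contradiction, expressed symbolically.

Assume L is regular. Let p be the pumping length given by the pumping lemma.
Choose w = a^p b^{p+p!}. Since p ≠ p+p!, w ∈ L; and |w| ≥ p.
The pumping lemma gives a decomposition w = xyz where |xy| ≤ p and |y| > 0.
Since the first p symbols of w are all a's and |xy| ≤ p, y lies entirely in the leading a-block: y = a^k for some k with 1 ≤ k ≤ p.
Since 1 ≤ k ≤ p, k divides p!; set t = 1 + p!/k. Then xy^t z has p + (p!/k)·k = p + p! copies of a. Now the a-count equals the b-count, so i ≠ j fails. So xy^t z = a^{p+p!} b^{p+p!} ∉ L.
Contradiction. Therefore L is not regular.

a^{p+p!} b^{p+p!}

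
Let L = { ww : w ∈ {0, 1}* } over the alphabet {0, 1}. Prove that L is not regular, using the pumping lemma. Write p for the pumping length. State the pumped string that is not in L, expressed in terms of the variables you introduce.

Assume L is regular. Let p be the pumping length given by the pumping lemma.
Take w = 0^p 1^p 0^p 1^p = uu where u = 0^p1^p; then w ∈ L and |w| = 4p ≥ p.
Write w = xyz as guaranteed by the lemma, with |xy| ≤ p and |y| ≥ 1.
Since the first p symbols of w are all 0's and |xy| ≤ p, y lies entirely in the leading 0-block: y = 0^k for some k with 1 ≤ k ≤ p.
Pump with i = 2: xy^2z = 0^{p+k} 1^p 0^p 1^p, of length 4p+k. Suppose this equals vv. The string starts with 0 and ends with 1, so v does too; thus the boundary between the two copies of v is a 1→0 transition. There is exactly one such transition, at position 2p+k, so |v| = 2p+k and |vv| = 4p+2k ≠ 4p+k since k ≥ 1. So xy^2z ∉ L.
This contradicts the pumping lemma, so L is not regular.

0^{p+k} 1^p 0^p 1^p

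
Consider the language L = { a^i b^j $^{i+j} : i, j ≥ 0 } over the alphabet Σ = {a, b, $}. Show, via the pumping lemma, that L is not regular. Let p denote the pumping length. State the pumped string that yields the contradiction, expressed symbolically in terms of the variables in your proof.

a^{p+k} b^p $^{2p}

Assume L is regular. Let p be the pumping length given by the pumping lemma.
Take w = a^p b^p $^{2p} ∈ L (with i=j=p, i+j=2p), |w| = 4p ≥ p.
Write w = xyz as guaranteed by the lemma, with |xy| ≤ p and |y| ≥ 1.
Because |xy| ≤ p and w begins with p copies of a, we have y = a^k with 1 ≤ k ≤ p.
Consider xy^2z = a^{p+k} b^p $^{2p}. Now the a- and b-counts sum to 2p+k, but the $-count is 2p ≠ 2p+k. So xy^2z ∉ L.
Contradiction. Therefore L is not regular.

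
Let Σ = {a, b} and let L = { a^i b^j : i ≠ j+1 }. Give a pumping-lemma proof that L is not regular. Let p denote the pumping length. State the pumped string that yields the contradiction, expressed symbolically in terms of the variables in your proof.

Assume L is regular; let p be its pumping constant.
Choose w = a^p b^{p+p!-1}. Since p ≠ (p+p!-1)+1 = p+p!, w ∈ L; and |w| ≥ p.
Write w = xyz as guaranteed by the lemma, with |xy| ≤ p and |y| ≥ 1.
Because |xy| ≤ p and w begins with p copies of a, we have y = a^k with 1 ≤ k ≤ p.
Since 1 ≤ k ≤ p, k divides p!; set t = 1 + p!/k. Then xy^t z has p + (p!/k)·k = p + p! copies of a. Now the a-count is p+p! and (b-count)+1 = (p+p!-1)+1 = p+p!, so i ≠ j+1 fails. So xy^t z = a^{p+p!} b^{p+p!-1} ∉ L.
Contradiction. Therefore L is not regular.

a^{p+p!} b^{p+p!-1}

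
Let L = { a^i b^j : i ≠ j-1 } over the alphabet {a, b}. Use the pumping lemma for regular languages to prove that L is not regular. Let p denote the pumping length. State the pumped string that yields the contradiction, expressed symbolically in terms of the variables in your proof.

a^{p+p!} b^{p+p!+1}

Toward a contradiction, assume L is regular with pumping length p.
Choose w = a^p b^{p+p!+1}. Since p ≠ (p+p!+1)-1 = p+p!, w ∈ L; and |w| ≥ p.
The pumping lemma gives a decomposition w = xyz where |xy| ≤ p and |y| ≥ 1.
The first p characters of w are a's, so xy (and hence y) consists only of a's. Write y = a^k, 1 ≤ k ≤ p.
Since 1 ≤ k ≤ p, k divides p!; set t = 1 + p!/k. Then xy^t z has p + (p!/k)·k = p + p! copies of a. Now the a-count is p+p! and (b-count)-1 = (p+p!+1)-1 = p+p!, so i ≠ j-1 fails. So xy^t z = a^{p+p!} b^{p+p!+1} ∉ L.
This is a contradiction; hence L is not regular.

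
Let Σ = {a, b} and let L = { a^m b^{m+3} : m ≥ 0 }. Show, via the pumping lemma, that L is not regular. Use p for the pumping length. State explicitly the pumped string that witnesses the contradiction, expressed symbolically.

a^{p+k} b^{p+3}

Assume L is regular. Let p be the pumping length given by the pumping lemma.
Take w = a^p b^{p+3}. Then w ∈ L and |w| = 2p+3 ≥ p.
By the pumping lemma, w = xyz with |xy| ≤ p and |y| > 0.
The first p characters of w are a's, so xy (and hence y) consists only of a's. Write y = a^k, 1 ≤ k ≤ p.
Pump with i = 2: xy^2z = a^{p+k} b^{p+3}. For this to lie in L we would need p+3 = (p+k)+3, which forces k = 0. But k ≥ 1, so xy^2z ∉ L.
Contradiction. Therefore L is not regular.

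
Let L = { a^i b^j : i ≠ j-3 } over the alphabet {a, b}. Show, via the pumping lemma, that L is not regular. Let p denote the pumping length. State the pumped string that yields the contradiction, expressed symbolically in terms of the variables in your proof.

a^{p+p!} b^{p+p!+3}

Assume L is regular. Let p be the pumping length given by the pumping lemma.
Choose w = a^p b^{p+p!+3}. Since p ≠ (p+p!+3)-3 = p+p!, w ∈ L; and |w| ≥ p.
By the pumping lemma, w = xyz with |xy| ≤ p and |y| > 0.
Since the first p symbols of w are all a's and |xy| ≤ p, y lies entirely in the leading a-block: y = a^k for some k with 1 ≤ k ≤ p.
Since 1 ≤ k ≤ p, k divides p!; set t = 1 + p!/k. Then xy^t z has p + (p!/k)·k = p + p! copies of a. Now the a-count is p+p! and (b-count)-3 = (p+p!+3)-3 = p+p!, so i ≠ j-3 fails. So xy^t z = a^{p+p!} b^{p+p!+3} ∉ L.
This contradicts the pumping lemma, so L is not regular.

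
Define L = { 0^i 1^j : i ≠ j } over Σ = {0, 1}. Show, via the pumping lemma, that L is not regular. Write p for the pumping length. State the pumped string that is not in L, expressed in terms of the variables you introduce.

Toward a contradiction, assume L is regular with pumping length p.
Choose w = 0^p 1^{p+p!}. Since p ≠ p+p!, w ∈ L; and |w| ≥ p.
The pumping lemma gives a decomposition w = xyz where |xy| ≤ p and |y| ≥ 1.
Because |xy| ≤ p and w begins with p copies of 0, we have y = 0^k with 1 ≤ k ≤ p.
Since 1 ≤ k ≤ p, k divides p!; set t = 1 + p!/k. Then xy^t z has p + (p!/k)·k = p + p! copies of 0. Now the 0-count equals the 1-count, so i ≠ j fails. So xy^t z = 0^{p+p!} 1^{p+p!} ∉ L.
Contradiction. Therefore L is not regular.

0^{p+p!} 1^{p+p!}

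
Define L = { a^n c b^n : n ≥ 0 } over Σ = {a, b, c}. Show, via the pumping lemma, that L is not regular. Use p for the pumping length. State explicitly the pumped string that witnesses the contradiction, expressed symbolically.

Assume L is regular. Let p be the pumping length given by the pumping lemma.
Take w = a^p c b^p ∈ L with |w| = 2p+1 ≥ p.
By the pumping lemma, w = xyz with |xy| ≤ p and |y| > 0.
Because |xy| ≤ p and w begins with p copies of a, we have y = a^k with 1 ≤ k ≤ p.
Pump with i = 2: xy^2z = a^{p+k} c b^p, which would require p+k = p. But k ≥ 1, so xy^2z ∉ L.
This contradicts the pumping lemma, so L is not regular.

a^{p+k} c b^p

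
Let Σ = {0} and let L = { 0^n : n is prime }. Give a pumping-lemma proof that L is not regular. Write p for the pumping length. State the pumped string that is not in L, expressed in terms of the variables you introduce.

0^{q(1+k)}

Suppose for contradiction that L is regular, and let p be the pumping length.
Let q be a prime with q ≥ p+2 (infinitely many primes exist), and take w = 0^q ∈ L with |w| = q ≥ p.
By the pumping lemma, w = xyz with |xy| ≤ p and |y| ≥ 1.
Then y = 0^k for some k with 1 ≤ k ≤ p.
Since 1 ≤ k ≤ p, |xz| = q-k. Pump with i = q+1: |xy^{q+1}z| = (q-k)+(q+1)k = q+qk = q(1+k), which is composite (both factors ≥ 2). So xy^{q+1}z = 0^{q(1+k)} ∉ L.
Contradiction. Therefore L is not regular.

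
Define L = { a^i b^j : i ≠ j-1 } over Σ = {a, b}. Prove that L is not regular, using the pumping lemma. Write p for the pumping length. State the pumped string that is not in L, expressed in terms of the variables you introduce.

a^{p+p!} b^{p+p!+1}

Assume L is regular. Let p be the pumping length given by the pumping lemma.
Choose w = a^p b^{p+p!+1}. Since p ≠ (p+p!+1)-1 = p+p!, w ∈ L; and |w| ≥ p.
The pumping lemma gives a decomposition w = xyz where |xy| ≤ p and y is nonempty.
Since the first p symbols of w are all a's and |xy| ≤ p, y lies entirely in the leading a-block: y = a^k for some k with 1 ≤ k ≤ p.
Since 1 ≤ k ≤ p, k divides p!; set t = 1 + p!/k. Then xy^t z has p + (p!/k)·k = p + p! copies of a. Now the a-count is p+p! and (b-count)-1 = (p+p!+1)-1 = p+p!, so i ≠ j-1 fails. So xy^t z = a^{p+p!} b^{p+p!+1} ∉ L.
Contradiction. Therefore L is not regular.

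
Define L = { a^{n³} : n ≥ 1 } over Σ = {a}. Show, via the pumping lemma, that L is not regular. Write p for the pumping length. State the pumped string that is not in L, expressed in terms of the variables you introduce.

a^{p³+k}

Suppose for contradiction that L is regular, and let p be the pumping length.
Take w = a^{p³} ∈ L with |w| = p³ ≥ p.
The pumping lemma gives a decomposition w = xyz where |xy| ≤ p and |y| > 0.
Then y = a^k for some k with 1 ≤ k ≤ p.
Pump with i = 2: xy^2z = a^{p³+k}. Since 1 ≤ k ≤ p, p³ < p³+k ≤ p³+p < p³+3p²+3p+1 = (p+1)³, so p³+k is not a perfect cube. So xy^2z ∉ L.
Contradiction. Therefore L is not regular.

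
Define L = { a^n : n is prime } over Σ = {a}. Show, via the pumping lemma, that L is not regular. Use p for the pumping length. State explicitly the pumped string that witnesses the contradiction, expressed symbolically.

a^{q(1+k)}

Assume L is regular. Let p be the pumping length given by the pumping lemma.
Let q be a prime with q ≥ p+2 (infinitely many primes exist), and take w = a^q ∈ L with |w| = q ≥ p.
By the pumping lemma, w = xyz with |xy| ≤ p and y is nonempty.
Then y = a^k for some k with 1 ≤ k ≤ p.
Since 1 ≤ k ≤ p, |xz| = q-k. Pump with i = q+1: |xy^{q+1}z| = (q-k)+(q+1)k = q+qk = q(1+k), which is composite (both factors ≥ 2). So xy^{q+1}z = a^{q(1+k)} ∉ L.
This is a contradiction; hence L is not regular.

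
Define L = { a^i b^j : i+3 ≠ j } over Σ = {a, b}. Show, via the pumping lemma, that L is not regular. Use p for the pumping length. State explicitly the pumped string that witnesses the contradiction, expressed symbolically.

Suppose for contradiction that L is regular, and let p be the pumping length.
Choose w = a^p b^{p+p!+3}. Since p ≠ (p+p!+3)-3 = p+p!, w ∈ L; and |w| ≥ p.
The pumping lemma gives a decomposition w = xyz where |xy| ≤ p and y is nonempty.
Because |xy| ≤ p and w begins with p copies of a, we have y = a^k with 1 ≤ k ≤ p.
Since 1 ≤ k ≤ p, k divides p!; set t = 1 + p!/k. Then xy^t z has p + (p!/k)·k = p + p! copies of a. Now the a-count is p+p! and (b-count)-3 = (p+p!+3)-3 = p+p!, so i+3 ≠ j fails. So xy^t z = a^{p+p!} b^{p+p!+3} ∉ L.
This contradicts the pumping lemma, so L is not regular.

a^{p+p!} b^{p+p!+3}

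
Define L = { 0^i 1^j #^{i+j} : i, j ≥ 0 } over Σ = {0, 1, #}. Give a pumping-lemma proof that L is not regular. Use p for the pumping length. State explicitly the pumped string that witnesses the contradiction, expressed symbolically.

Suppose for contradiction that L is regular, and let p be the pumping length.
Take w = 0^p 1^p #^{2p} ∈ L (with i=j=p, i+j=2p), |w| = 4p ≥ p.
Write w = xyz as guaranteed by the lemma, with |xy| ≤ p and |y| ≥ 1.
Because |xy| ≤ p and w begins with p copies of 0, we have y = 0^k with 1 ≤ k ≤ p.
Consider xy^2z = 0^{p+k} 1^p #^{2p}. Now the 0- and 1-counts sum to 2p+k, but the #-count is 2p ≠ 2p+k. So xy^2z ∉ L.
This contradicts the pumping lemma, so L is not regular.

0^{p+k} 1^p #^{2p}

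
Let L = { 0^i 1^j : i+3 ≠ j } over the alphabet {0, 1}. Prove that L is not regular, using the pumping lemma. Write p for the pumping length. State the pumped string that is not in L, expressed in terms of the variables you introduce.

0^{p+p!} 1^{p+p!+3}

Toward a contradiction, assume L is regular with pumping length p.
Choose w = 0^p 1^{p+p!+3}. Since p ≠ (p+p!+3)-3 = p+p!, w ∈ L; and |w| ≥ p.
Write w = xyz as guaranteed by the lemma, with |xy| ≤ p and |y| ≥ 1.
The first p characters of w are 0's, so xy (and hence y) consists only of 0's. Write y = 0^k, 1 ≤ k ≤ p.
Since 1 ≤ k ≤ p, k divides p!; set t = 1 + p!/k. Then xy^t z has p + (p!/k)·k = p + p! copies of 0. Now the 0-count is p+p! and (1-count)-3 = (p+p!+3)-3 = p+p!, so i+3 ≠ j fails. So xy^t z = 0^{p+p!} 1^{p+p!+3} ∉ L.
This contradicts the pumping lemma, so L is not regular.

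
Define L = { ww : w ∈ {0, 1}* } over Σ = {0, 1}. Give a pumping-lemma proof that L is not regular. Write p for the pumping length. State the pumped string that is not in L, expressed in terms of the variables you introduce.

0^{p+k} 1^p 0^p 1^p

Suppose for contradiction that L is regular, and let p be the pumping length.
Take w = 0^p 1^p 0^p 1^p = uu where u = 0^p1^p; then w ∈ L and |w| = 4p ≥ p.
By the pumping lemma, w = xyz with |xy| ≤ p and y is nonempty.
Because |xy| ≤ p and w begins with p copies of 0, we have y = 0^k with 1 ≤ k ≤ p.
Pump with i = 2: xy^2z = 0^{p+k} 1^p 0^p 1^p, of length 4p+k. Suppose this equals vv. The string starts with 0 and ends with 1, so v does too; thus the boundary between the two copies of v is a 1→0 transition. There is exactly one such transition, at position 2p+k, so |v| = 2p+k and |vv| = 4p+2k ≠ 4p+k since k ≥ 1. So xy^2z ∉ L.
This is a contradiction; hence L is not regular.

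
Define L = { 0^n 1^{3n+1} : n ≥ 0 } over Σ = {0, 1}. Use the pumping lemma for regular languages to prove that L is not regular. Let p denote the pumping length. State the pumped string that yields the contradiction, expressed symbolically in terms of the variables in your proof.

0^{p+k} 1^{3p+1}

Suppose for contradiction that L is regular, and let p be the pumping length.
Choose w = 0^p 1^{3p+1}, which is in L with |w| = 4p+1 ≥ p.
By the pumping lemma, w = xyz with |xy| ≤ p and |y| ≥ 1.
Because |xy| ≤ p and w begins with p copies of 0, we have y = 0^k with 1 ≤ k ≤ p.
Pump with i = 2: xy^2z = 0^{p+k} 1^{3p+1}. For this to lie in L we would need 3p+1 = 3(p+k)+1, which forces k = 0. But k ≥ 1, so xy^2z ∉ L.
This contradicts the pumping lemma, so L is not regular.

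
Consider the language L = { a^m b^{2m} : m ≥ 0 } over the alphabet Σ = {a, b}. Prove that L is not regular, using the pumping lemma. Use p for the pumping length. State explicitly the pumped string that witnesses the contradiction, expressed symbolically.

Assume L is regular; let p be its pumping constant.
Take w = a^p b^{2p}. Then w ∈ L and |w| = 3p ≥ p.
By the pumping lemma, w = xyz with |xy| ≤ p and |y| ≥ 1.
The first p characters of w are a's, so xy (and hence y) consists only of a's. Write y = a^k, 1 ≤ k ≤ p.
Pump with i = 2: xy^2z = a^{p+k} b^{2p}. For this to lie in L we would need 2p = 2(p+k), which forces k = 0. But k ≥ 1, so xy^2z ∉ L.
Contradiction. Therefore L is not regular.

a^{p+k} b^{2p}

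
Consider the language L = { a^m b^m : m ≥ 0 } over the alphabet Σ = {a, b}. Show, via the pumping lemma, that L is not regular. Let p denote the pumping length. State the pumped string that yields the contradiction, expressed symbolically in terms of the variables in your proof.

a^{p+k} b^p

Toward a contradiction, assume L is regular with pumping length p.
Let w = a^p b^p ∈ L; note |w| = 2p ≥ p.
The pumping lemma gives a decomposition w = xyz where |xy| ≤ p and |y| ≥ 1.
Because |xy| ≤ p and w begins with p copies of a, we have y = a^k with 1 ≤ k ≤ p.
Pump with i = 2: xy^2z = a^{p+k} b^p. For this to lie in L we would need p = p+k, which forces k = 0. But k ≥ 1, so xy^2z ∉ L.
This is a contradiction; hence L is not regular.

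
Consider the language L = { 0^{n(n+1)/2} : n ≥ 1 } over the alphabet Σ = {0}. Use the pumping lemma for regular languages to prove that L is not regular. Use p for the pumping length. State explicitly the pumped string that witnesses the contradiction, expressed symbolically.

Suppose for contradiction that L is regular, and let p be the pumping length.
Take w = 0^{p(p+1)/2} ∈ L with |w| = p(p+1)/2 ≥ p.
The pumping lemma gives a decomposition w = xyz where |xy| ≤ p and |y| ≥ 1.
Then y = 0^k for some k with 1 ≤ k ≤ p.
Pump with i = 2: xy^2z = 0^{p(p+1)/2+k}. Since 1 ≤ k ≤ p, p(p+1)/2 < p(p+1)/2+k ≤ p(p+1)/2+p < (p+1)(p+2)/2, so p(p+1)/2+k is strictly between consecutive triangular numbers. So xy^2z ∉ L.
This is a contradiction; hence L is not regular.

0^{p(p+1)/2+k}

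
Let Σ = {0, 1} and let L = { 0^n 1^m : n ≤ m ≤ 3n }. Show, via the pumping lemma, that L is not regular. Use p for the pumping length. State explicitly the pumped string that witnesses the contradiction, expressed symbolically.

0^{p+k} 1^p

Toward a contradiction, assume L is regular with pumping length p.
Take w = 0^p 1^p ∈ L (since p ≤ p ≤ 3p), with |w| = 2p ≥ p.
Write w = xyz as guaranteed by the lemma, with |xy| ≤ p and |y| ≥ 1.
Because |xy| ≤ p and w begins with p copies of 0, we have y = 0^k with 1 ≤ k ≤ p.
Pump with i = 2: xy^2z = 0^{p+k} 1^p. Now n = p+k > p = m, so the condition n ≤ m fails. Thus xy^2z ∉ L.
This contradicts the pumping lemma, so L is not regular.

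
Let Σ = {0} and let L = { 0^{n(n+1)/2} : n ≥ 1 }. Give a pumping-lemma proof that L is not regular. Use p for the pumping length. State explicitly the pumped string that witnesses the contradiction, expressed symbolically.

Assume L is regular. Let p be the pumping length given by the pumping lemma.
Take w = 0^{p(p+1)/2} ∈ L with |w| = p(p+1)/2 ≥ p.
The pumping lemma gives a decomposition w = xyz where |xy| ≤ p and |y| ≥ 1.
Then y = 0^k for some k with 1 ≤ k ≤ p.
Pump with i = 2: xy^2z = 0^{p(p+1)/2+k}. Since 1 ≤ k ≤ p, p(p+1)/2 < p(p+1)/2+k ≤ p(p+1)/2+p < (p+1)(p+2)/2, so p(p+1)/2+k is strictly between consecutive triangular numbers. So xy^2z ∉ L.
Contradiction. Therefore L is not regular.

0^{p(p+1)/2+k}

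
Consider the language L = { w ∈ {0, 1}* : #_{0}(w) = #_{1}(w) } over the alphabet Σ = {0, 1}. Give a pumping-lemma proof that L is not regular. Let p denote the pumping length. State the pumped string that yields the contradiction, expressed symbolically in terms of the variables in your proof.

Assume L is regular. Let p be the pumping length given by the pumping lemma.
Choose w = 0^p 1^p ∈ L with |w| = 2p ≥ p.
Write w = xyz as guaranteed by the lemma, with |xy| ≤ p and |y| > 0.
Since the first p symbols of w are all 0's and |xy| ≤ p, y lies entirely in the leading 0-block: y = 0^k for some k with 1 ≤ k ≤ p.
Pump with i = 2: xy^2z = 0^{p+k} 1^p has p+k occurrences of 0 but only p of 1. Since k ≥ 1 the counts differ, so xy^2z ∉ L.
Contradiction. Therefore L is not regular.

0^{p+k} 1^p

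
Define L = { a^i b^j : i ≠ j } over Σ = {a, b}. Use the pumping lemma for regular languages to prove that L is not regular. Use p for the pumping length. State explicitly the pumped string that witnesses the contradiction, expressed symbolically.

a^{p+p!} b^{p+p!}

Toward a contradiction, assume L is regular with pumping length p.
Choose w = a^p b^{p+p!}. Since p ≠ p+p!, w ∈ L; and |w| ≥ p.
By the pumping lemma, w = xyz with |xy| ≤ p and |y| ≥ 1.
Because |xy| ≤ p and w begins with p copies of a, we have y = a^k with 1 ≤ k ≤ p.
Since 1 ≤ k ≤ p, k divides p!; set t = 1 + p!/k. Then xy^t z has p + (p!/k)·k = p + p! copies of a. Now the a-count equals the b-count, so i ≠ j fails. So xy^t z = a^{p+p!} b^{p+p!} ∉ L.
This contradicts the pumping lemma, so L is not regular.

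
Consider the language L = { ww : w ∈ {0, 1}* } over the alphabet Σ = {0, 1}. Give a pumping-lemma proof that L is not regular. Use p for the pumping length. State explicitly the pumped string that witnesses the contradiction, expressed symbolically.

0^{p+k} 1^p 0^p 1^p

Assume L is regular; let p be its pumping constant.
Take w = 0^p 1^p 0^p 1^p = uu where u = 0^p1^p; then w ∈ L and |w| = 4p ≥ p.
By the pumping lemma, w = xyz with |xy| ≤ p and |y| > 0.
Because |xy| ≤ p and w begins with p copies of 0, we have y = 0^k with 1 ≤ k ≤ p.
Pump with i = 2: xy^2z = 0^{p+k} 1^p 0^p 1^p, of length 4p+k. Suppose this equals vv. The string starts with 0 and ends with 1, so v does too; thus the boundary between the two copies of v is a 1→0 transition. There is exactly one such transition, at position 2p+k, so |v| = 2p+k and |vv| = 4p+2k ≠ 4p+k since k ≥ 1. So xy^2z ∉ L.
Contradiction. Therefore L is not regular.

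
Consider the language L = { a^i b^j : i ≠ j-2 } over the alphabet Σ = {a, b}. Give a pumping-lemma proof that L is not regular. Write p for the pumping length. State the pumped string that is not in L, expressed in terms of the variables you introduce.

a^{p+p!} b^{p+p!+2}

Toward a contradiction, assume L is regular with pumping length p.
Choose w = a^p b^{p+p!+2}. Since p ≠ (p+p!+2)-2 = p+p!, w ∈ L; and |w| ≥ p.
The pumping lemma gives a decomposition w = xyz where |xy| ≤ p and |y| ≥ 1.
Because |xy| ≤ p and w begins with p copies of a, we have y = a^k with 1 ≤ k ≤ p.
Since 1 ≤ k ≤ p, k divides p!; set t = 1 + p!/k. Then xy^t z has p + (p!/k)·k = p + p! copies of a. Now the a-count is p+p! and (b-count)-2 = (p+p!+2)-2 = p+p!, so i ≠ j-2 fails. So xy^t z = a^{p+p!} b^{p+p!+2} ∉ L.
This contradicts the pumping lemma, so L is not regular.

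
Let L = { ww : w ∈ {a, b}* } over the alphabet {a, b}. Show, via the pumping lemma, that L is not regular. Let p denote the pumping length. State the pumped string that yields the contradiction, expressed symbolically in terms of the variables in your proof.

a^{p+k} b^p a^p b^p

Assume L is regular. Let p be the pumping length given by the pumping lemma.
Take w = a^p b^p a^p b^p = uu where u = a^pb^p; then w ∈ L and |w| = 4p ≥ p.
The pumping lemma gives a decomposition w = xyz where |xy| ≤ p and |y| > 0.
Since the first p symbols of w are all a's and |xy| ≤ p, y lies entirely in the leading a-block: y = a^k for some k with 1 ≤ k ≤ p.
Pump with i = 2: xy^2z = a^{p+k} b^p a^p b^p, of length 4p+k. Suppose this equals vv. The string starts with a and ends with b, so v does too; thus the boundary between the two copies of v is a b→a transition. There is exactly one such transition, at position 2p+k, so |v| = 2p+k and |vv| = 4p+2k ≠ 4p+k since k ≥ 1. So xy^2z ∉ L.
This is a contradiction; hence L is not regular.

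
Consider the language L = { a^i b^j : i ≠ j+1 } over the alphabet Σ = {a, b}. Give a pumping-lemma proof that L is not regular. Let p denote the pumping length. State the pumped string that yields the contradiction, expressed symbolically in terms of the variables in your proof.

a^{p+p!} b^{p+p!-1}

Assume L is regular; let p be its pumping constant.
Choose w = a^p b^{p+p!-1}. Since p ≠ (p+p!-1)+1 = p+p!, w ∈ L; and |w| ≥ p.
The pumping lemma gives a decomposition w = xyz where |xy| ≤ p and |y| ≥ 1.
Since the first p symbols of w are all a's and |xy| ≤ p, y lies entirely in the leading a-block: y = a^k for some k with 1 ≤ k ≤ p.
Since 1 ≤ k ≤ p, k divides p!; set t = 1 + p!/k. Then xy^t z has p + (p!/k)·k = p + p! copies of a. Now the a-count is p+p! and (b-count)+1 = (p+p!-1)+1 = p+p!, so i ≠ j+1 fails. So xy^t z = a^{p+p!} b^{p+p!-1} ∉ L.
Contradiction. Therefore L is not regular.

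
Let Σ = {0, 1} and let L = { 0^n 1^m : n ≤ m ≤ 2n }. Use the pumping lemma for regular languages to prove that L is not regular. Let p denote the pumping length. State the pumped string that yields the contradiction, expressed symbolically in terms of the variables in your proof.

0^{p+k} 1^p

Assume L is regular; let p be its pumping constant.
Take w = 0^p 1^p ∈ L (since p ≤ p ≤ 2p), with |w| = 2p ≥ p.
By the pumping lemma, w = xyz with |xy| ≤ p and |y| > 0.
The first p characters of w are 0's, so xy (and hence y) consists only of 0's. Write y = 0^k, 1 ≤ k ≤ p.
Pump with i = 2: xy^2z = 0^{p+k} 1^p. Now n = p+k > p = m, so the condition n ≤ m fails. Thus xy^2z ∉ L.
This contradicts the pumping lemma, so L is not regular.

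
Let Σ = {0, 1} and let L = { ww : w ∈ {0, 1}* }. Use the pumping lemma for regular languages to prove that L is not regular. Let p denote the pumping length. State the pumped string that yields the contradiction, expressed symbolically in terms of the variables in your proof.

0^{p+k} 1^p 0^p 1^p

Assume L is regular. Let p be the pumping length given by the pumping lemma.
Take w = 0^p 1^p 0^p 1^p = uu where u = 0^p1^p; then w ∈ L and |w| = 4p ≥ p.
The pumping lemma gives a decomposition w = xyz where |xy| ≤ p and |y| ≥ 1.
The first p characters of w are 0's, so xy (and hence y) consists only of 0's. Write y = 0^k, 1 ≤ k ≤ p.
Pump with i = 2: xy^2z = 0^{p+k} 1^p 0^p 1^p, of length 4p+k. Suppose this equals vv. The string starts with 0 and ends with 1, so v does too; thus the boundary between the two copies of v is a 1→0 transition. There is exactly one such transition, at position 2p+k, so |v| = 2p+k and |vv| = 4p+2k ≠ 4p+k since k ≥ 1. So xy^2z ∉ L.
This is a contradiction; hence L is not regular.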